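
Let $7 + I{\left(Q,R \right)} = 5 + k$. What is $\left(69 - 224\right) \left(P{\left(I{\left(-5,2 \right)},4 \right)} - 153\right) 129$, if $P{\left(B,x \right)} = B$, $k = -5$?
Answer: $3199200$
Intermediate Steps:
$I{\left(Q,R \right)} = -7$ ($I{\left(Q,R \right)} = -7 + \left(5 - 5\right) = -7 + 0 = -7$)
$\left(69 - 224\right) \left(P{\left(I{\left(-5,2 \right)},4 \right)} - 153\right) 129 = \left(69 - 224\right) \left(-7 - 153\right) 129 = \left(-155\right) \left(-160\right) 129 = 24800 \cdot 129 = 3199200$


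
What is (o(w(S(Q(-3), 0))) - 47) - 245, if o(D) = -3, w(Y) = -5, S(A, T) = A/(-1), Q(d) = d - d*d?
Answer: -295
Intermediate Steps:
Q(d) = d - d**2
S(A, T) = -A (S(A, T) = A*(-1) = -A)
(o(w(S(Q(-3), 0))) - 47) - 245 = (-3 - 47) - 245 = -50 - 245 = -295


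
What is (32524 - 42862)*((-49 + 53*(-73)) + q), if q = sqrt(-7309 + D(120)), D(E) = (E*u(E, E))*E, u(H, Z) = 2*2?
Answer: 40504284 - 10338*sqrt(50291) ≈ 3.8186e+7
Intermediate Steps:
u(H, Z) = 4
D(E) = 4*E**2 (D(E) = (E*4)*E = (4*E)*E = 4*E**2)
q = sqrt(50291) (q = sqrt(-7309 + 4*120**2) = sqrt(-7309 + 4*14400) = sqrt(-7309 + 57600) = sqrt(50291) ≈ 224.26)
(32524 - 42862)*((-49 + 53*(-73)) + q) = (32524 - 42862)*((-49 + 53*(-73)) + sqrt(50291)) = -10338*((-49 - 3869) + sqrt(50291)) = -10338*(-3918 + sqrt(50291)) = 40504284 - 10338*sqrt(50291)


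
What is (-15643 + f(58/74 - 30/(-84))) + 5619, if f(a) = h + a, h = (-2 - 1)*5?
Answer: -5199611/518 ≈ -10038.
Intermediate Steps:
h = -15 (h = -3*5 = -15)
f(a) = -15 + a
(-15643 + f(58/74 - 30/(-84))) + 5619 = (-15643 + (-15 + (58/74 - 30/(-84)))) + 5619 = (-15643 + (-15 + (58*(1/74) - 30*(-1/84)))) + 5619 = (-15643 + (-15 + (29/37 + 5/14))) + 5619 = (-15643 + (-15 + 591/518)) + 5619 = (-15643 - 7179/518) + 5619 = -8110253/518 + 5619 = -5199611/518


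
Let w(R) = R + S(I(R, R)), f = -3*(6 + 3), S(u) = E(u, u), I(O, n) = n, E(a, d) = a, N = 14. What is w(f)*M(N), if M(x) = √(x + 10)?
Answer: -108*√6 ≈ -264.54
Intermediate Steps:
M(x) = √(10 + x)
S(u) = u
f = -27 (f = -3*9 = -27)
w(R) = 2*R (w(R) = R + R = 2*R)
w(f)*M(N) = (2*(-27))*√(10 + 14) = -108*√6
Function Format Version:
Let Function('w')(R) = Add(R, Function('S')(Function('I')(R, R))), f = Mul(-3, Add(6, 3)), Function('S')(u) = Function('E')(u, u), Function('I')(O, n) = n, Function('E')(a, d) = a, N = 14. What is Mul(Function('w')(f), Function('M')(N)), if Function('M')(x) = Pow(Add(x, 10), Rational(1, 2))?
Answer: Mul(-108, Pow(6, Rational(1, 2))) ≈ -264.54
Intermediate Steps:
Function('M')(x) = Pow(Add(10, x), Rational(1, 2))
Function('S')(u) = u
f = -27 (f = Mul(-3, 9) = -27)
Function('w')(R) = Mul(2, R) (Function('w')(R) = Add(R, R) = Mul(2, R))
Mul(Function('w')(f), Function('M')(N)) = Mul(Mul(2, -27), Pow(Add(10, 14), Rational(1, 2))) = Mul(-54, Pow(24, Rational(1, 2))) = Mul(-54, Mul(2, Pow(6, Rational(1, 2)))) = Mul(-108, Pow(6, Rational(1, 2)))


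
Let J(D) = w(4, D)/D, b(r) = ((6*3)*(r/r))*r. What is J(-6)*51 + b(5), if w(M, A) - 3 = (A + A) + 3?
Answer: 141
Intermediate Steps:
w(M, A) = 6 + 2*A (w(M, A) = 3 + ((A + A) + 3) = 3 + (2*A + 3) = 3 + (3 + 2*A) = 6 + 2*A)
b(r) = 18*r (b(r) = (18*1)*r = 18*r)
J(D) = (6 + 2*D)/D
J(-6)*51 + b(5) = (2 + 6/(-6))*51 + 18*5 = (2 + 6*(-⅙))*51 + 90 = (2 - 1)*51 + 90 = 1*51 + 90 = 51 + 90 = 141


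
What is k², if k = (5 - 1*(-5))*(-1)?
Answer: 100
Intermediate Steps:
k = -10 (k = (5 + 5)*(-1) = 10*(-1) = -10)
k² = (-10)² = 100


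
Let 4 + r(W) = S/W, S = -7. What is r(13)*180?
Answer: -10620/13 ≈ -816.92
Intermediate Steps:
r(W) = -4 - 7/W
r(13)*180 = (-4 - 7/13)*180 = -59/13*180 = -10620/13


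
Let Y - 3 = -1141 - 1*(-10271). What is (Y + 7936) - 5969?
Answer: 11100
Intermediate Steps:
Y = 9133 (Y = 3 + (-1141 - 1*(-10271)) = 3 + (-1141 + 10271) = 3 + 9130 = 9133)
(Y + 7936) - 5969 = (9133 + 7936) - 5969 = 17069 - 5969 = 11100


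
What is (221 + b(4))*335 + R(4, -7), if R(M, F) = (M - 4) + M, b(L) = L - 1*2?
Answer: 74709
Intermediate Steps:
b(L) = -2 + L (b(L) = L - 2 = -2 + L)
R(M, F) = -4 + 2*M (R(M, F) = (-4 + M) + M = -4 + 2*M)
(221 + b(4))*335 + R(4, -7) = (221 + (-2 + 4))*335 + (-4 + 2*4) = (221 + 2)*335 + (-4 + 8) = 223*335 + 4 = 74705 + 4 = 74709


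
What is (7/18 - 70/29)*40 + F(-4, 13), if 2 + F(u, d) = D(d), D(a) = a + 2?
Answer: -17747/261 ≈ -67.996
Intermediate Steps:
D(a) = 2 + a
F(u, d) = d (F(u, d) = -2 + (2 + d) = d)
(7/18 - 70/29)*40 + F(-4, 13) = (7/18 - 70/29)*40 + 13 = -1057/522*40 + 13 = -21140/261 + 13 = -17747/261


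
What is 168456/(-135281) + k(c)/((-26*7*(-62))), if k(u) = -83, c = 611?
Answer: -1912085827/1526510804 ≈ -1.2526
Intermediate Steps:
168456/(-135281) + k(c)/((-26*7*(-62))) = 168456/(-135281) - 83/(-26*7*(-62)) = 168456*(-1/135281) - 83/((-182*(-62))) = -168456/135281 - 83/11284 = -1912085827/1526510804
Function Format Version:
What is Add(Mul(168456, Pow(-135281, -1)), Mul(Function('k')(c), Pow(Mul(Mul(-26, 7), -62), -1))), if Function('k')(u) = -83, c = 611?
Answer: Rational(-1912085827, 1526510804) ≈ -1.2526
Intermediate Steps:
Add(Mul(168456, Pow(-135281, -1)), Mul(Function('k')(c), Pow(Mul(Mul(-26, 7), -62), -1))) = Add(Mul(168456, Pow(-135281, -1)), Mul(-83, Pow(Mul(Mul(-26, 7), -62), -1))) = Add(Mul(168456, Rational(-1, 135281)), Mul(-83, Pow(Mul(-182, -62), -1))) = Add(Rational(-168456, 135281), Mul(-83, Pow(11284, -1))) = Add(Rational(-168456, 135281), Mul(-83, Rational(1, 11284))) = Add(Rational(-168456, 135281), Rational(-83, 11284)) = Rational(-1912085827, 1526510804)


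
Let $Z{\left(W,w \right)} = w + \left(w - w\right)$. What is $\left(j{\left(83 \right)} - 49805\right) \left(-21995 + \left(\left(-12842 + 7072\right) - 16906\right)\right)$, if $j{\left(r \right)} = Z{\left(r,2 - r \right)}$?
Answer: $2228457506$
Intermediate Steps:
$Z{\left(W,w \right)} = w$ ($Z{\left(W,w \right)} = w + 0 = w$)
$j{\left(r \right)} = 2 - r$
$\left(j{\left(83 \right)} - 49805\right) \left(-21995 + \left(\left(-12842 + 7072\right) - 16906\right)\right) = \left(\left(2 - 83\right) - 49805\right) \left(-21995 + \left(\left(-12842 + 7072\right) - 16906\right)\right) = \left(\left(2 - 83\right) - 49805\right) \left(-21995 - 22676\right) = \left(-81 - 49805\right) \left(-21995 - 22676\right) = \left(-49886\right) \left(-44671\right) = 2228457506$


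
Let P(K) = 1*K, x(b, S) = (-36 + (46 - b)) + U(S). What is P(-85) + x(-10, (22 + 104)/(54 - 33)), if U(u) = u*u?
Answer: -29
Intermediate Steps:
U(u) = u²
x(b, S) = 10 + S² - b (x(b, S) = (-36 + (46 - b)) + S² = (10 - b) + S² = 10 + S² - b)
P(K) = K
P(-85) + x(-10, (22 + 104)/(54 - 33)) = -85 + (10 + ((22 + 104)/(54 - 33))² - 1*(-10)) = -85 + (10 + (126/21)² + 10) = -85 + (10 + (126*(1/21))² + 10) = -85 + (10 + 6² + 10) = -85 + (10 + 36 + 10) = -85 + 56 = -29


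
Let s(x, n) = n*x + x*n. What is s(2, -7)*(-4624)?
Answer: 129472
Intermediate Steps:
s(x, n) = 2*n*x (s(x, n) = n*x + n*x = 2*n*x)
s(2, -7)*(-4624) = (2*(-7)*2)*(-4624) = -28*(-4624) = 129472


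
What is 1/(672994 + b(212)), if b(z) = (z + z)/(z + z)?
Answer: 1/672995 ≈ 1.4859e-6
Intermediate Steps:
b(z) = 1 (b(z) = (2*z)/((2*z)) = (2*z)*(1/(2*z)) = 1)
1/(672994 + b(212)) = 1/(672994 + 1) = 1/672995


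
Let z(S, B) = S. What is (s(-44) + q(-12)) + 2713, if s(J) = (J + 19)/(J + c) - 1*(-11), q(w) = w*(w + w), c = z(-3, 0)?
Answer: 141589/47 ≈ 3012.5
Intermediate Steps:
c = -3
q(w) = 2*w² (q(w) = w*(2*w) = 2*w²)
s(J) = 11 + (19 + J)/(-3 + J) (s(J) = (J + 19)/(J - 3) - 1*(-11) = (19 + J)/(-3 + J) + 11 = 11 + (19 + J)/(-3 + J))
(s(-44) + q(-12)) + 2713 = (2*(-7 + 6*(-44))/(-3 - 44) + 2*(-12)²) + 2713 = (2*(-7 - 264)/(-47) + 2*144) + 2713 = (2*(-1/47)*(-271) + 288) + 2713 = (542/47 + 288) + 2713 = 14078/47 + 2713 = 141589/47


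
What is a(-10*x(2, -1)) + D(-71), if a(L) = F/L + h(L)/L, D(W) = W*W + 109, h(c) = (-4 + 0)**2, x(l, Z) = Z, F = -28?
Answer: 25744/5 ≈ 5148.8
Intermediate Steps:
h(c) = 16 (h(c) = (-4)**2 = 16)
D(W) = 109 + W**2 (D(W) = W**2 + 109 = 109 + W**2)
a(L) = -12/L (a(L) = -28/L + 16/L = -12/L)
a(-10*x(2, -1)) + D(-71) = -12/((-10*(-1))) + (109 + (-71)**2) = -12/10 + (109 + 5041) = -12*1/10 + 5150 = -6/5 + 5150 = 25744/5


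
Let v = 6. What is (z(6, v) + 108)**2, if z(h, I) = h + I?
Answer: 14400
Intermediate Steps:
z(h, I) = I + h
(z(6, v) + 108)**2 = ((6 + 6) + 108)**2 = (12 + 108)**2 = 120**2 = 14400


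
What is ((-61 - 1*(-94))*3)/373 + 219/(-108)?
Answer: -23665/13428 ≈ -1.7624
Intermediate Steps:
((-61 - 1*(-94))*3)/373 + 219/(-108) = ((-61 + 94)*3)*(1/373) + 219*(-1/108) = (33*3)*(1/373) - 73/36 = 99*(1/373) - 73/36 = 99/373 - 73/36 = -23665/13428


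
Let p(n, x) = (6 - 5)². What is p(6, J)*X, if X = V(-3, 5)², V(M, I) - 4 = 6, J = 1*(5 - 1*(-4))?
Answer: 100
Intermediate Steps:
J = 9 (J = 1*(5 + 4) = 1*9 = 9)
p(n, x) = 1 (p(n, x) = 1² = 1)
V(M, I) = 10 (V(M, I) = 4 + 6 = 10)
X = 100 (X = 10² = 100)
p(6, J)*X = 1*100 = 100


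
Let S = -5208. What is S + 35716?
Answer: 30508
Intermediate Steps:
S + 35716 = -5208 + 35716 = 30508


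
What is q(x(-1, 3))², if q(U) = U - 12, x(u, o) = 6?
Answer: 36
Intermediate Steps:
q(U) = -12 + U
q(x(-1, 3))² = (-12 + 6)² = (-6)² = 36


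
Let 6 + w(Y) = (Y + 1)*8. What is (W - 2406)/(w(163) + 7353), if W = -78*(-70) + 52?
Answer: 3106/8659 ≈ 0.35870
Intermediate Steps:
w(Y) = 2 + 8*Y (w(Y) = -6 + (Y + 1)*8 = -6 + (1 + Y)*8 = -6 + (8 + 8*Y) = 2 + 8*Y)
W = 5512 (W = 5460 + 52 = 5512)
(W - 2406)/(w(163) + 7353) = (5512 - 2406)/((2 + 8*163) + 7353) = 3106/((2 + 1304) + 7353) = 3106/(1306 + 7353) = 3106/8659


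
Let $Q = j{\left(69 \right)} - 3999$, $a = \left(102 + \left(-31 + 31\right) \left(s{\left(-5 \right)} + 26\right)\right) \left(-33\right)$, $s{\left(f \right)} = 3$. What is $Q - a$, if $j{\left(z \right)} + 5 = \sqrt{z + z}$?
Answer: $-638 + \sqrt{138} \approx -626.25$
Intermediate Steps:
$j{\left(z \right)} = -5 + \sqrt{2} \sqrt{z}$ ($j{\left(z \right)} = -5 + \sqrt{z + z} = -5 + \sqrt{2 z} = -5 + \sqrt{2} \sqrt{z}$)
$a = -3366$ ($a = \left(102 + \left(-31 + 31\right) \left(3 + 26\right)\right) \left(-33\right) = \left(102 + 0 \cdot 29\right) \left(-33\right) = \left(102 + 0\right) \left(-33\right) = 102 \left(-33\right) = -3366$)
$Q = -4004 + \sqrt{138}$ ($Q = \left(-5 + \sqrt{2} \sqrt{69}\right) - 3999 = \left(-5 + \sqrt{138}\right) - 3999 = -4004 + \sqrt{138} \approx -3992.3$)
$Q - a = \left(-4004 + \sqrt{138}\right) - -3366 = \left(-4004 + \sqrt{138}\right) + 3366 = -638 + \sqrt{138}$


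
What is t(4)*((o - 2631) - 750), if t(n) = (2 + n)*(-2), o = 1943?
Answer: 17256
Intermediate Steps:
t(n) = -4 - 2*n
t(4)*((o - 2631) - 750) = (-4 - 2*4)*((1943 - 2631) - 750) = (-4 - 8)*(-688 - 750) = -12*(-1438) = 17256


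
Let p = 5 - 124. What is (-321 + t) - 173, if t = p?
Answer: -613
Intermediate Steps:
p = -119
t = -119
(-321 + t) - 173 = (-321 - 119) - 173 = -440 - 173 = -613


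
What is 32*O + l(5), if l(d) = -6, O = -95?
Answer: -3046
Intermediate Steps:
32*O + l(5) = 32*(-95) - 6 = -3040 - 6 = -3046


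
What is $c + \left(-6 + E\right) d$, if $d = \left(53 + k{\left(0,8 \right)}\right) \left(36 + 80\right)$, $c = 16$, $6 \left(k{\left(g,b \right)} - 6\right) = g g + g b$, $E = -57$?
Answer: $-431156$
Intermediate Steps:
$k{\left(g,b \right)} = 6 + \frac{g^{2}}{6} + \frac{b g}{6}$ ($k{\left(g,b \right)} = 6 + \frac{g g + g b}{6} = 6 + \frac{g^{2} + b g}{6} = 6 + \left(\frac{g^{2}}{6} + \frac{b g}{6}\right) = 6 + \frac{g^{2}}{6} + \frac{b g}{6}$)
$d = 6844$ ($d = \left(53 + \left(6 + \frac{0^{2}}{6} + \frac{1}{6} \cdot 8 \cdot 0\right)\right) \left(36 + 80\right) = \left(53 + \left(6 + \frac{1}{6} \cdot 0 + 0\right)\right) 116 = \left(53 + \left(6 + 0 + 0\right)\right) 116 = \left(53 + 6\right) 116 = 59 \cdot 116 = 6844$)
$c + \left(-6 + E\right) d = 16 + \left(-6 - 57\right) 6844 = 16 - 431172 = -431156$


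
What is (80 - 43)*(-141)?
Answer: -5217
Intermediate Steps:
(80 - 43)*(-141) = 37*(-141) = -5217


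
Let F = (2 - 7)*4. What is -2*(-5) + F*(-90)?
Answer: 1810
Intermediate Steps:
F = -20 (F = -5*4 = -20)
-2*(-5) + F*(-90) = -2*(-5) - 20*(-90) = 10 + 1800 = 1810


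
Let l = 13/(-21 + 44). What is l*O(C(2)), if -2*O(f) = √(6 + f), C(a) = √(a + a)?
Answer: -13*√2/23 ≈ -0.79934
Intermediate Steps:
C(a) = √2*√a (C(a) = √(2*a) = √2*√a)
O(f) = -√(6 + f)/2
l = 13/23 ≈ 0.56522
l*O(C(2)) = 13*(-√(6 + √2*√2)/2)/23 = 13*(-√(6 + 2)/2)/23 = 13*(-√2)/23 = -13*√2/23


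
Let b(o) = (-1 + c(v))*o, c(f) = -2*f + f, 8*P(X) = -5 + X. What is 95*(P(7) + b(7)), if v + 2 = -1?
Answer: 5415/4 ≈ 1353.8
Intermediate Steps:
P(X) = -5/8 + X/8 (P(X) = (-5 + X)/8 = -5/8 + X/8)
v = -3 (v = -2 - 1 = -3)
c(f) = -f
b(o) = 2*o (b(o) = (-1 - 1*(-3))*o = (-1 + 3)*o = 2*o)
95*(P(7) + b(7)) = 95*((-5/8 + (⅛)*7) + 2*7) = 95*((-5/8 + 7/8) + 14) = 95*(¼ + 14) = 95*(57/4) = 5415/4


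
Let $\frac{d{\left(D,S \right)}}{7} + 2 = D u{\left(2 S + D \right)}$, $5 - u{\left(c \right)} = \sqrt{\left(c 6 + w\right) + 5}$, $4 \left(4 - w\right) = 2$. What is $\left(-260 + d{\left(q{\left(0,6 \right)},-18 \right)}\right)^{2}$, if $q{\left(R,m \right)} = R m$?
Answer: $75076$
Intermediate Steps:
$w = \frac{7}{2}$ ($w = 4 - \frac{1}{2} = \frac{7}{2} \approx 3.5$)
$u{\left(c \right)} = 5 - \sqrt{\frac{17}{2} + 6 c}$ ($u{\left(c \right)} = 5 - \sqrt{\left(c 6 + \frac{7}{2}\right) + 5} = 5 - \sqrt{\left(6 c + \frac{7}{2}\right) + 5} = 5 - \sqrt{\left(\frac{7}{2} + 6 c\right) + 5} = 5 - \sqrt{\frac{17}{2} + 6 c}$)
$d{\left(D,S \right)} = -14 + 7 D \left(5 - \frac{\sqrt{34 + 24 D + 48 S}}{2}\right)$ ($d{\left(D,S \right)} = -14 + 7 D \left(5 - \frac{\sqrt{34 + 24 \left(2 S + D\right)}}{2}\right) = -14 + 7 D \left(5 - \frac{\sqrt{34 + 24 \left(D + 2 S\right)}}{2}\right) = -14 + 7 D \left(5 - \frac{\sqrt{34 + \left(24 D + 48 S\right)}}{2}\right) = -14 + 7 D \left(5 - \frac{\sqrt{34 + 24 D + 48 S}}{2}\right)$)
$\left(-260 + d{\left(q{\left(0,6 \right)},-18 \right)}\right)^{2} = \left(-260 - \left(14 + \frac{7 \cdot 0 \cdot 6 \left(-10 + \sqrt{34 + 24 \cdot 0 \cdot 6 + 48 \left(-18\right)}\right)}{2}\right)\right)^{2} = \left(-260 - \left(14 + 0 \left(-10 + \sqrt{34 + 24 \cdot 0 - 864}\right)\right)\right)^{2} = \left(-260 - \left(14 + 0 \left(-10 + \sqrt{34 + 0 - 864}\right)\right)\right)^{2} = \left(-260 - \left(14 + 0 \left(-10 + \sqrt{-830}\right)\right)\right)^{2} = \left(-260 - \left(14 + 0 \left(-10 + i \sqrt{830}\right)\right)\right)^{2} = \left(-260 + \left(-14 + 0\right)\right)^{2} = \left(-260 - 14\right)^{2} = \left(-274\right)^{2} = 75076$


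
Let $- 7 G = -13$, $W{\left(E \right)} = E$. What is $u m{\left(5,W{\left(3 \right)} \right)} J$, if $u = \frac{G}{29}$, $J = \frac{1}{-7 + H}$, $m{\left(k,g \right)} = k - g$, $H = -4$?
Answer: $- \frac{26}{2233} \approx -0.011644$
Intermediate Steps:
$G = \frac{13}{7}$ ($G = \left(- \frac{1}{7}\right) \left(-13\right) = \frac{13}{7} \approx 1.8571$)
$J = - \frac{1}{11}$ ($J = \frac{1}{-7 - 4} = \frac{1}{-11} = - \frac{1}{11} \approx -0.090909$)
$u = \frac{13}{203}$ ($u = \frac{13}{7 \cdot 29} = \frac{13}{7} \cdot \frac{1}{29} = \frac{13}{203} \approx 0.064039$)
$u m{\left(5,W{\left(3 \right)} \right)} J = \frac{13 \left(5 - 3\right)}{203} \left(- \frac{1}{11}\right) = \frac{13}{203} \cdot 2 \left(- \frac{1}{11}\right) = \frac{26}{203} \left(- \frac{1}{11}\right) = - \frac{26}{2233}$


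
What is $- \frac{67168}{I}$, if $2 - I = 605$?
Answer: $\frac{67168}{603} \approx 111.39$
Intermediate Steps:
$I = -603$ ($I = 2 - 605 = -603$)
$- \frac{67168}{I} = - \frac{67168}{-603} = \left(-67168\right) \left(- \frac{1}{603}\right) = \frac{67168}{603}$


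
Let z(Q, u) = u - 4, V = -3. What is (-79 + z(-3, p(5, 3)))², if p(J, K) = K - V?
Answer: 5929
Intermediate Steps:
p(J, K) = 3 + K (p(J, K) = K - 1*(-3) = K + 3 = 3 + K)
z(Q, u) = -4 + u
(-79 + z(-3, p(5, 3)))² = (-79 + (-4 + (3 + 3)))² = (-79 + (-4 + 6))² = (-79 + 2)² = (-77)² = 5929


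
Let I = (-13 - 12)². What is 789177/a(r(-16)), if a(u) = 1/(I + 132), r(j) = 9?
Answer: 597406989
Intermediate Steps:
I = 625 (I = (-25)² = 625)
a(u) = 1/757 (a(u) = 1/(625 + 132) = 1/757)
789177/a(r(-16)) = 789177/(1/757) = 789177*757 = 597406989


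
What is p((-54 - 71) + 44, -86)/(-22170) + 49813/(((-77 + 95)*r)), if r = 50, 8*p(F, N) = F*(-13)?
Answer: 147231433/2660400 ≈ 55.342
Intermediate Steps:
p(F, N) = -13*F/8 (p(F, N) = (F*(-13))/8 = (-13*F)/8 = -13*F/8)
p((-54 - 71) + 44, -86)/(-22170) + 49813/(((-77 + 95)*r)) = -13*((-54 - 71) + 44)/8/(-22170) + 49813/(((-77 + 95)*50)) = -13*(-125 + 44)/8*(-1/22170) + 49813/((18*50)) = -13/8*(-81)*(-1/22170) + 49813/900 = (1053/8)*(-1/22170) + 49813*(1/900) = -351/59120 + 49813/900 = 147231433/2660400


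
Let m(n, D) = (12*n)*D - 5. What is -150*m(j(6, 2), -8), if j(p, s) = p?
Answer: 87150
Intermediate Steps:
m(n, D) = -5 + 12*D*n (m(n, D) = 12*D*n - 5 = -5 + 12*D*n)
-150*m(j(6, 2), -8) = -150*(-5 + 12*(-8)*6) = -150*(-5 - 576) = -150*(-581) = 87150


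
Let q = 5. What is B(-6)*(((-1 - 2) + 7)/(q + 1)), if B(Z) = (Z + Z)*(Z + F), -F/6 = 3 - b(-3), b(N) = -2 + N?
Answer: 432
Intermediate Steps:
F = -48 (F = -6*(3 - (-2 - 3)) = -6*(3 - 1*(-5)) = -6*(3 + 5) = -6*8 = -48)
B(Z) = 2*Z*(-48 + Z) (B(Z) = (Z + Z)*(Z - 48) = (2*Z)*(-48 + Z) = 2*Z*(-48 + Z))
B(-6)*(((-1 - 2) + 7)/(q + 1)) = (2*(-6)*(-48 - 6))*(((-1 - 2) + 7)/(5 + 1)) = (2*(-6)*(-54))*((-3 + 7)/6) = 648*(4*(⅙)) = 648*(⅔) = 432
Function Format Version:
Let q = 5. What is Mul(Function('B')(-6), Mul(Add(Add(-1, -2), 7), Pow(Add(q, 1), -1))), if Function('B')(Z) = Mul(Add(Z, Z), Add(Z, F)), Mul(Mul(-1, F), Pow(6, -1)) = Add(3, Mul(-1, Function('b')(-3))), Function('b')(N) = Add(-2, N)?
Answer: 432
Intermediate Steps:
F = -48 (F = Mul(-6, Add(3, Mul(-1, Add(-2, -3)))) = Mul(-6, Add(3, Mul(-1, -5))) = Mul(-6, Add(3, 5)) = Mul(-6, 8) = -48)
Function('B')(Z) = Mul(2, Z, Add(-48, Z)) (Function('B')(Z) = Mul(Add(Z, Z), Add(Z, -48)) = Mul(Mul(2, Z), Add(-48, Z)) = Mul(2, Z, Add(-48, Z)))
Mul(Function('B')(-6), Mul(Add(Add(-1, -2), 7), Pow(Add(q, 1), -1))) = Mul(Mul(2, -6, Add(-48, -6)), Mul(Add(Add(-1, -2), 7), Pow(Add(5, 1), -1))) = Mul(Mul(2, -6, -54), Mul(Add(-3, 7), Pow(6, -1))) = Mul(648, Mul(4, Rational(1, 6))) = Mul(648, Rational(2, 3)) = 432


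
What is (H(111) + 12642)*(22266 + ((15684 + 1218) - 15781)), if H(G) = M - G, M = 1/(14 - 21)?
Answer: 293059156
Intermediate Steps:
M = -1/7 (M = 1/(-7) = -1/7 ≈ -0.14286)
H(G) = -1/7 - G
(H(111) + 12642)*(22266 + ((15684 + 1218) - 15781)) = ((-1/7 - 1*111) + 12642)*(22266 + ((15684 + 1218) - 15781)) = ((-1/7 - 111) + 12642)*(22266 + (16902 - 15781)) = (-778/7 + 12642)*(22266 + 1121) = (87716/7)*23387 = 293059156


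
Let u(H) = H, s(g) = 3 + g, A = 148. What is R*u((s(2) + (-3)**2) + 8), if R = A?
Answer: 3256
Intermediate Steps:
R = 148
R*u((s(2) + (-3)**2) + 8) = 148*(((3 + 2) + (-3)**2) + 8) = 148*((5 + 9) + 8) = 148*(14 + 8) = 148*22 = 3256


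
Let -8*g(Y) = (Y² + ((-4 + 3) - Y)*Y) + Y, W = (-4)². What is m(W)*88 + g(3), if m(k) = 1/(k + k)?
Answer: 11/4 ≈ 2.7500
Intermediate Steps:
W = 16
m(k) = 1/(2*k)
g(Y) = -Y/8 - Y²/8 - Y*(-1 - Y)/8 (g(Y) = -((Y² + ((-4 + 3) - Y)*Y) + Y)/8 = -((Y² + (-1 - Y)*Y) + Y)/8 = -((Y² + Y*(-1 - Y)) + Y)/8 = -(Y + Y² + Y*(-1 - Y))/8 = -Y/8 - Y²/8 - Y*(-1 - Y)/8)
m(W)*88 + g(3) = ((½)/16)*88 + 0 = ((½)*(1/16))*88 + 0 = (1/32)*88 + 0 = 11/4 + 0 = 11/4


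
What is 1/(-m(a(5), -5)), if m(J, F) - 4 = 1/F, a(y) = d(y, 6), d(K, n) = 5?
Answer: -5/19 ≈ -0.26316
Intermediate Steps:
a(y) = 5
m(J, F) = 4 + 1/F
1/(-m(a(5), -5)) = 1/(-(4 + 1/(-5))) = 1/(-(4 - ⅕)) = 1/(-1*19/5) = 1/(-19/5) = -5/19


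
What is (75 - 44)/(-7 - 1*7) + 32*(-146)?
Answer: -65439/14 ≈ -4674.2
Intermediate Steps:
(75 - 44)/(-7 - 1*7) + 32*(-146) = 31/(-7 - 7) - 4672 = 31/(-14) - 4672 = 31*(-1/14) - 4672 = -31/14 - 4672 = -65439/14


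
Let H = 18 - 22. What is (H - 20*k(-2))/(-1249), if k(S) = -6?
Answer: -116/1249 ≈ -0.092874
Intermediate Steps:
H = -4
(H - 20*k(-2))/(-1249) = (-4 - 20*(-6))/(-1249) = (-4 + 120)*(-1/1249) = 116*(-1/1249) = -116/1249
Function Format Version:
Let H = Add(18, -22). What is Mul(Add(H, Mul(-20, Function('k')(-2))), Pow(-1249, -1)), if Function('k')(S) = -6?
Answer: Rational(-116, 1249) ≈ -0.092874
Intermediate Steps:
H = -4
Mul(Add(H, Mul(-20, Function('k')(-2))), Pow(-1249, -1)) = Mul(Add(-4, Mul(-20, -6)), Pow(-1249, -1)) = Mul(Add(-4, 120), Rational(-1, 1249)) = Mul(116, Rational(-1, 1249)) = Rational(-116, 1249)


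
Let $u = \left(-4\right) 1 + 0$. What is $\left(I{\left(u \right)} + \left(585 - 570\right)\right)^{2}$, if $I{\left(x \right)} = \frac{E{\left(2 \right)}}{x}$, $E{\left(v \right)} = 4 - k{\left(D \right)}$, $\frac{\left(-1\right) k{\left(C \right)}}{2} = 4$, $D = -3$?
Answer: $144$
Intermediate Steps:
$k{\left(C \right)} = -8$ ($k{\left(C \right)} = \left(-2\right) 4 = -8$)
$E{\left(v \right)} = 12$ ($E{\left(v \right)} = 4 - -8 = 4 + 8 = 12$)
$u = -4$ ($u = -4 + 0 = -4$)
$I{\left(x \right)} = \frac{12}{x}$
$\left(I{\left(u \right)} + \left(585 - 570\right)\right)^{2} = \left(\frac{12}{-4} + \left(585 - 570\right)\right)^{2} = \left(12 \left(- \frac{1}{4}\right) + \left(585 - 570\right)\right)^{2} = \left(-3 + 15\right)^{2} = 12^{2} = 144$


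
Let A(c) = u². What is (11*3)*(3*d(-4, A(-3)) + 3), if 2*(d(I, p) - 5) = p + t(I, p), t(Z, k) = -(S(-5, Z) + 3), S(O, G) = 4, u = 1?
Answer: 297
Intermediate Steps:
t(Z, k) = -7 (t(Z, k) = -(4 + 3) = -1*7 = -7)
A(c) = 1 (A(c) = 1² = 1)
d(I, p) = 3/2 + p/2 (d(I, p) = 5 + (p - 7)/2 = 5 + (-7 + p)/2 = 5 + (-7/2 + p/2) = 3/2 + p/2)
(11*3)*(3*d(-4, A(-3)) + 3) = (11*3)*(3*(3/2 + (½)*1) + 3) = 33*(3*(3/2 + ½) + 3) = 33*(3*2 + 3) = 33*(6 + 3) = 33*9 = 297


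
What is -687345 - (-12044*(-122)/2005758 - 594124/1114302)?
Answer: -128019197606841097/186251679243 ≈ -6.8735e+5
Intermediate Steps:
-687345 - (-12044*(-122)/2005758 - 594124/1114302) = -687345 - (1469368*(1/2005758) - 594124*1/1114302) = -687345 - (734684/1002879 - 297062/557151) = -687345 - 1*37137561262/186251679243 = -687345 - 37137561262/186251679243 = -128019197606841097/186251679243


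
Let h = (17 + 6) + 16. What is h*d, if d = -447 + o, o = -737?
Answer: -46176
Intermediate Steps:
d = -1184 (d = -447 - 737 = -1184)
h = 39 (h = 23 + 16 = 39)
h*d = 39*(-1184) = -46176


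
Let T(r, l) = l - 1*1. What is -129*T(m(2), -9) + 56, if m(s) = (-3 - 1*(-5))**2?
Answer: 1346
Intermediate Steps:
m(s) = 4 (m(s) = (-3 + 5)**2 = 2**2 = 4)
T(r, l) = -1 + l (T(r, l) = l - 1 = -1 + l)
-129*T(m(2), -9) + 56 = -129*(-1 - 9) + 56 = -129*(-10) + 56 = 1290 + 56 = 1346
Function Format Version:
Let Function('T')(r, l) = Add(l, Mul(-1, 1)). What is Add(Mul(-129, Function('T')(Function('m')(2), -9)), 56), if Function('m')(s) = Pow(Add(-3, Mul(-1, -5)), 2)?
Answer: 1346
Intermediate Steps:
Function('m')(s) = 4 (Function('m')(s) = Pow(Add(-3, 5), 2) = Pow(2, 2) = 4)
Function('T')(r, l) = Add(-1, l) (Function('T')(r, l) = Add(l, -1) = Add(-1, l))
Add(Mul(-129, Function('T')(Function('m')(2), -9)), 56) = Add(Mul(-129, Add(-1, -9)), 56) = Add(Mul(-129, -10), 56) = Add(1290, 56) = 1346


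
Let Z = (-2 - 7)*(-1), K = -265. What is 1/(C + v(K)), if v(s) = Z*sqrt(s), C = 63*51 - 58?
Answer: 631/1995098 - 9*I*sqrt(265)/9975490 ≈ 0.00031628 - 1.4687e-5*I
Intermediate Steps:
C = 3155 (C = 3213 - 58 = 3155)
Z = 9 (Z = -9*(-1) = 9)
v(s) = 9*sqrt(s)
1/(C + v(K)) = 1/(3155 + 9*sqrt(-265)) = 1/(3155 + 9*(I*sqrt(265))) = 1/(3155 + 9*I*sqrt(265))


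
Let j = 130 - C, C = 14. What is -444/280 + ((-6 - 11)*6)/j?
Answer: -2502/1015 ≈ -2.4650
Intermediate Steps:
j = 116 (j = 130 - 1*14 = 130 - 14 = 116)
-444/280 + ((-6 - 11)*6)/j = -444/280 + ((-6 - 11)*6)/116 = -444*1/280 - 17*6*(1/116) = -111/70 - 102*1/116 = -111/70 - 51/58 = -2502/1015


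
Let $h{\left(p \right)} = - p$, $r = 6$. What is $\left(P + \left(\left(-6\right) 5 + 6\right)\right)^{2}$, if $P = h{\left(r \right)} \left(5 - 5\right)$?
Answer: $576$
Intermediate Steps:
$P = 0$ ($P = \left(-1\right) 6 \left(5 - 5\right) = \left(-6\right) 0 = 0$)
$\left(P + \left(\left(-6\right) 5 + 6\right)\right)^{2} = \left(0 + \left(\left(-6\right) 5 + 6\right)\right)^{2} = \left(0 + \left(-30 + 6\right)\right)^{2} = \left(0 - 24\right)^{2} = \left(-24\right)^{2} = 576$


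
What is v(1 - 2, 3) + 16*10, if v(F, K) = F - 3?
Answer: 156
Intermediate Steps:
v(F, K) = -3 + F
v(1 - 2, 3) + 16*10 = (-3 + (1 - 2)) + 16*10 = (-3 - 1) + 160 = -4 + 160 = 156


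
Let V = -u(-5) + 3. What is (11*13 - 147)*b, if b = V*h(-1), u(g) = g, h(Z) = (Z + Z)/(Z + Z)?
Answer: -32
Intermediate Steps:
h(Z) = 1 (h(Z) = (2*Z)/((2*Z)) = (2*Z)*(1/(2*Z)) = 1)
V = 8 (V = -1*(-5) + 3 = 5 + 3 = 8)
b = 8 (b = 8*1 = 8)
(11*13 - 147)*b = (11*13 - 147)*8 = (143 - 147)*8 = -4*8 = -32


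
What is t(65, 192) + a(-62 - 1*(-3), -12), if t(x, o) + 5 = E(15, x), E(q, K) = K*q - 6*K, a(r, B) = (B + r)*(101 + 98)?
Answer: -13549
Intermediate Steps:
a(r, B) = 199*B + 199*r (a(r, B) = (B + r)*199 = 199*B + 199*r)
E(q, K) = -6*K + K*q
t(x, o) = -5 + 9*x (t(x, o) = -5 + x*(-6 + 15) = -5 + x*9 = -5 + 9*x)
t(65, 192) + a(-62 - 1*(-3), -12) = (-5 + 9*65) + (199*(-12) + 199*(-62 - 1*(-3))) = (-5 + 585) + (-2388 + 199*(-62 + 3)) = 580 + (-2388 + 199*(-59)) = 580 + (-2388 - 11741) = 580 - 14129 = -13549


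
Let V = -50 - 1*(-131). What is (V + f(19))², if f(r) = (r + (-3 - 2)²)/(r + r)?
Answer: 2436721/361 ≈ 6749.9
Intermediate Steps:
V = 81 (V = -50 + 131 = 81)
f(r) = (25 + r)/(2*r) (f(r) = (r + (-5)²)/((2*r)) = (r + 25)*(1/(2*r)) = (25 + r)*(1/(2*r)) = (25 + r)/(2*r))
(V + f(19))² = (81 + (½)*(25 + 19)/19)² = (81 + (½)*(1/19)*44)² = (81 + 22/19)² = (1561/19)² = 2436721/361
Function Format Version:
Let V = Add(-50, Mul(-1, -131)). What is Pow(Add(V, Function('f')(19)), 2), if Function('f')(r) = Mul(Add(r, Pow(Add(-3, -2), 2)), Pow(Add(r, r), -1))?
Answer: Rational(2436721, 361) ≈ 6749.9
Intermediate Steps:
V = 81 (V = Add(-50, 131) = 81)
Function('f')(r) = Mul(Rational(1, 2), Pow(r, -1), Add(25, r)) (Function('f')(r) = Mul(Add(r, Pow(-5, 2)), Pow(Mul(2, r), -1)) = Mul(Add(r, 25), Mul(Rational(1, 2), Pow(r, -1))) = Mul(Add(25, r), Mul(Rational(1, 2), Pow(r, -1))) = Mul(Rational(1, 2), Pow(r, -1), Add(25, r)))
Pow(Add(V, Function('f')(19)), 2) = Pow(Add(81, Mul(Rational(1, 2), Pow(19, -1), Add(25, 19))), 2) = Pow(Add(81, Mul(Rational(1, 2), Rational(1, 19), 44)), 2) = Pow(Add(81, Rational(22, 19)), 2) = Pow(Rational(1561, 19), 2) = Rational(2436721, 361)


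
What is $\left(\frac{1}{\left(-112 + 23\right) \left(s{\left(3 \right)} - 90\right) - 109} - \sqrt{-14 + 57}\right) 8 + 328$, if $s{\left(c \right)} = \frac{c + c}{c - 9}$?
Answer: $\frac{1310364}{3995} - 8 \sqrt{43} \approx 275.54$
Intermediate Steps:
$s{\left(c \right)} = \frac{2 c}{-9 + c}$
$\left(\frac{1}{\left(-112 + 23\right) \left(s{\left(3 \right)} - 90\right) - 109} - \sqrt{-14 + 57}\right) 8 + 328 = \left(\frac{1}{\left(-112 + 23\right) \left(2 \cdot 3 \frac{1}{-9 + 3} - 90\right) - 109} - \sqrt{-14 + 57}\right) 8 + 328 = \left(\frac{1}{- 89 \left(2 \cdot 3 \frac{1}{-6} - 90\right) - 109} - \sqrt{43}\right) 8 + 328 = \left(\frac{1}{- 89 \left(2 \cdot 3 \left(- \frac{1}{6}\right) - 90\right) - 109} - \sqrt{43}\right) 8 + 328 = \left(\frac{1}{- 89 \left(-1 - 90\right) - 109} - \sqrt{43}\right) 8 + 328 = \left(\frac{1}{\left(-89\right) \left(-91\right) - 109} - \sqrt{43}\right) 8 + 328 = \left(\frac{1}{8099 - 109} - \sqrt{43}\right) 8 + 328 = \left(\frac{1}{7990} - \sqrt{43}\right) 8 + 328 = \left(\frac{4}{3995} - 8 \sqrt{43}\right) + 328 = \frac{1310364}{3995} - 8 \sqrt{43}$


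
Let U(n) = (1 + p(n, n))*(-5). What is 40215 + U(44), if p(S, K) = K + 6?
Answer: 39960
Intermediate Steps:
p(S, K) = 6 + K
U(n) = -35 - 5*n (U(n) = (1 + (6 + n))*(-5) = (7 + n)*(-5) = -35 - 5*n)
40215 + U(44) = 40215 + (-35 - 5*44) = 40215 + (-35 - 220) = 40215 - 255 = 39960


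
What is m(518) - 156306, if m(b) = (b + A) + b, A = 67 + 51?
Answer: -155152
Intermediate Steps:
A = 118
m(b) = 118 + 2*b (m(b) = (b + 118) + b = (118 + b) + b = 118 + 2*b)
m(518) - 156306 = (118 + 2*518) - 156306 = (118 + 1036) - 156306 = 1154 - 156306 = -155152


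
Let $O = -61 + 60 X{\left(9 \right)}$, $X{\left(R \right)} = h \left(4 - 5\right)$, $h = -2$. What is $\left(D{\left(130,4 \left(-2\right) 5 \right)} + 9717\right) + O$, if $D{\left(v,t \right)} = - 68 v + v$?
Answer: $1066$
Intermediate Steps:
$X{\left(R \right)} = 2$ ($X{\left(R \right)} = - 2 \left(4 - 5\right) = \left(-2\right) \left(-1\right) = 2$)
$D{\left(v,t \right)} = - 67 v$
$O = 59$ ($O = -61 + 60 \cdot 2 = -61 + 120 = 59$)
$\left(D{\left(130,4 \left(-2\right) 5 \right)} + 9717\right) + O = \left(\left(-67\right) 130 + 9717\right) + 59 = \left(-8710 + 9717\right) + 59 = 1007 + 59 = 1066$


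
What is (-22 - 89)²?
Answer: 12321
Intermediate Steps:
(-22 - 89)² = (-111)² = 12321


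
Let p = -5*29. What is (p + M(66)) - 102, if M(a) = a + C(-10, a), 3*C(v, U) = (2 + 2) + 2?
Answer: -179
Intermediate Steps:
p = -145
C(v, U) = 2 (C(v, U) = ((2 + 2) + 2)/3 = (4 + 2)/3 = (⅓)*6 = 2)
M(a) = 2 + a (M(a) = a + 2 = 2 + a)
(p + M(66)) - 102 = (-145 + (2 + 66)) - 102 = (-145 + 68) - 102 = -77 - 102 = -179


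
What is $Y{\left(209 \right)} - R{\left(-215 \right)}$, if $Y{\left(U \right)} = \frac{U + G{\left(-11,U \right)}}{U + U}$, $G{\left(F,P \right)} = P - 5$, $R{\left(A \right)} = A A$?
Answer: $- \frac{19321637}{418} \approx -46224.0$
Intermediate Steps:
$R{\left(A \right)} = A^{2}$
$G{\left(F,P \right)} = -5 + P$ ($G{\left(F,P \right)} = P - 5 = -5 + P$)
$Y{\left(U \right)} = \frac{-5 + 2 U}{2 U}$ ($Y{\left(U \right)} = \frac{U + \left(-5 + U\right)}{U + U} = \frac{-5 + 2 U}{2 U}$)
$Y{\left(209 \right)} - R{\left(-215 \right)} = \frac{- \frac{5}{2} + 209}{209} - \left(-215\right)^{2} = \frac{1}{209} \cdot \frac{413}{2} - 46225 = \frac{413}{418} - 46225 = - \frac{19321637}{418}$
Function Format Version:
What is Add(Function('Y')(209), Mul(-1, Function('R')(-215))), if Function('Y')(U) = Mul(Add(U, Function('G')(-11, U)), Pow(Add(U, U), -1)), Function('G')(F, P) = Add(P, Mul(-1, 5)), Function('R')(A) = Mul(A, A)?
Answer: Rational(-19321637, 418) ≈ -46224.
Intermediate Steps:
Function('R')(A) = Pow(A, 2)
Function('G')(F, P) = Add(-5, P) (Function('G')(F, P) = Add(P, -5) = Add(-5, P))
Function('Y')(U) = Mul(Rational(1, 2), Pow(U, -1), Add(-5, Mul(2, U))) (Function('Y')(U) = Mul(Add(U, Add(-5, U)), Pow(Add(U, U), -1)) = Mul(Add(-5, Mul(2, U)), Pow(Mul(2, U), -1)) = Mul(Add(-5, Mul(2, U)), Mul(Rational(1, 2), Pow(U, -1))) = Mul(Rational(1, 2), Pow(U, -1), Add(-5, Mul(2, U))))
Add(Function('Y')(209), Mul(-1, Function('R')(-215))) = Add(Mul(Pow(209, -1), Add(Rational(-5, 2), 209)), Mul(-1, Pow(-215, 2))) = Add(Mul(Rational(1, 209), Rational(413, 2)), Mul(-1, 46225)) = Add(Rational(413, 418), -46225) = Rational(-19321637, 418)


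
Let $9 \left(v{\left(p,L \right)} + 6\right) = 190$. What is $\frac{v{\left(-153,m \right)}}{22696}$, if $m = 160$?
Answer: $\frac{17}{25533} \approx 0.00066581$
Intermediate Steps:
$v{\left(p,L \right)} = \frac{136}{9}$ ($v{\left(p,L \right)} = -6 + \frac{1}{9} \cdot 190 = -6 + \frac{190}{9} = \frac{136}{9}$)
$\frac{v{\left(-153,m \right)}}{22696} = \frac{136}{9 \cdot 22696} = \frac{136}{9} \cdot \frac{1}{22696} = \frac{17}{25533}$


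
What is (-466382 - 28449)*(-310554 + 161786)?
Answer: 73615018208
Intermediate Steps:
(-466382 - 28449)*(-310554 + 161786) = -494831*(-148768) = 73615018208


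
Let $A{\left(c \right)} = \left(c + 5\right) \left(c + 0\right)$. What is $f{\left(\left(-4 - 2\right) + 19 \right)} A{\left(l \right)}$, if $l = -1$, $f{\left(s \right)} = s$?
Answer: $-52$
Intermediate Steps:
$A{\left(c \right)} = c \left(5 + c\right)$ ($A{\left(c \right)} = \left(5 + c\right) c = c \left(5 + c\right)$)
$f{\left(\left(-4 - 2\right) + 19 \right)} A{\left(l \right)} = \left(\left(-4 - 2\right) + 19\right) \left(- (5 - 1)\right) = \left(-6 + 19\right) \left(\left(-1\right) 4\right) = 13 \left(-4\right) = -52$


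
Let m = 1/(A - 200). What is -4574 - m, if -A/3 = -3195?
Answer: -42926991/9385 ≈ -4574.0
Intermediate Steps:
A = 9585 (A = -3*(-3195) = 9585)
m = 1/9385 (m = 1/(9585 - 200) = 1/9385 ≈ 0.00010655)
-4574 - m = -4574 - 1*1/9385 = -4574 - 1/9385 = -42926991/9385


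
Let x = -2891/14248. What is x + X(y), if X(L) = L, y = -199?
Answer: -2838243/14248 ≈ -199.20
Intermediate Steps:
x = -2891/14248 (x = -2891*1/14248 = -2891/14248 ≈ -0.20291)
x + X(y) = -2891/14248 - 199 = -2838243/14248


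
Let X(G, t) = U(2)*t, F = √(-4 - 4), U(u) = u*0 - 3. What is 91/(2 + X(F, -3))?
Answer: 91/11 ≈ 8.2727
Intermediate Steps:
U(u) = -3 (U(u) = 0 - 3 = -3)
F = 2*I*√2 (F = √(-8) = 2*I*√2 ≈ 2.8284*I)
X(G, t) = -3*t
91/(2 + X(F, -3)) = 91/(2 - 3*(-3)) = 91/(2 + 9) = 91/11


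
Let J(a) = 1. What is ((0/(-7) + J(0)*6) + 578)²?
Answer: 341056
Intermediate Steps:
((0/(-7) + J(0)*6) + 578)² = ((0/(-7) + 1*6) + 578)² = ((0*(-⅐) + 6) + 578)² = ((0 + 6) + 578)² = (6 + 578)² = 584² = 341056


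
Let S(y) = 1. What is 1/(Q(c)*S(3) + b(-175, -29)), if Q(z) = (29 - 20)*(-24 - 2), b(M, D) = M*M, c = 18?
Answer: 1/30391 ≈ 3.2904e-5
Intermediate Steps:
b(M, D) = M²
Q(z) = -234 (Q(z) = 9*(-26) = -234)
1/(Q(c)*S(3) + b(-175, -29)) = 1/(-234*1 + (-175)²) = 1/(-234 + 30625) = 1/30391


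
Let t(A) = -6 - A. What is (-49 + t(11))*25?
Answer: -1650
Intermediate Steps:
(-49 + t(11))*25 = (-49 + (-6 - 1*11))*25 = (-49 + (-6 - 11))*25 = (-49 - 17)*25 = -66*25 = -1650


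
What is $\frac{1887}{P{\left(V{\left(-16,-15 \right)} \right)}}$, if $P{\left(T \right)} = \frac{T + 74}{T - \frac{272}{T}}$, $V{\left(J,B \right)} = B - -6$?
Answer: $\frac{120139}{195} \approx 616.1$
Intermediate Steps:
$V{\left(J,B \right)} = 6 + B$ ($V{\left(J,B \right)} = B + 6 = 6 + B$)
$P{\left(T \right)} = \frac{74 + T}{T - \frac{272}{T}}$
$\frac{1887}{P{\left(V{\left(-16,-15 \right)} \right)}} = \frac{1887}{\left(6 - 15\right) \frac{1}{-272 + \left(6 - 15\right)^{2}} \left(74 + \left(6 - 15\right)\right)} = \frac{1887}{\left(-9\right) \frac{1}{-272 + \left(-9\right)^{2}} \left(74 - 9\right)} = \frac{1887}{\left(-9\right) \frac{1}{-272 + 81} \cdot 65} = \frac{1887}{\left(-9\right) \frac{1}{-191} \cdot 65} = \frac{1887}{\left(-9\right) \left(- \frac{1}{191}\right) 65} = \frac{1887}{\frac{585}{191}} = 1887 \cdot \frac{191}{585} = \frac{120139}{195}$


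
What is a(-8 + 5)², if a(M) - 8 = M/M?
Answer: 81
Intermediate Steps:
a(M) = 9 (a(M) = 8 + M/M = 8 + 1 = 9)
a(-8 + 5)² = 9² = 81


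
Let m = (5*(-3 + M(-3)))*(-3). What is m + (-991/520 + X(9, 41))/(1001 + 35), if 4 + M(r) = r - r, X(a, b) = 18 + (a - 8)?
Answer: 56574489/538720 ≈ 105.02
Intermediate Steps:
X(a, b) = 10 + a (X(a, b) = 18 + (-8 + a) = 10 + a)
M(r) = -4 (M(r) = -4 + (r - r) = -4 + 0 = -4)
m = 105 (m = (5*(-3 - 4))*(-3) = (5*(-7))*(-3) = -35*(-3) = 105)
m + (-991/520 + X(9, 41))/(1001 + 35) = 105 + (-991/520 + (10 + 9))/(1001 + 35) = 105 + (-991*1/520 + 19)/1036 = 105 + (-991/520 + 19)*(1/1036) = 105 + (8889/520)*(1/1036) = 105 + 8889/538720 = 56574489/538720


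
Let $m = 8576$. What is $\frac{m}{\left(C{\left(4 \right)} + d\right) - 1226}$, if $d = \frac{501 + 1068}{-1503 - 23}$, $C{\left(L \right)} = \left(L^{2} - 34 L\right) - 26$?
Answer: $- \frac{13086976}{2095241} \approx -6.246$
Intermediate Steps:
$C{\left(L \right)} = -26 + L^{2} - 34 L$
$d = - \frac{1569}{1526}$ ($d = \frac{1569}{-1526} = 1569 \left(- \frac{1}{1526}\right) = - \frac{1569}{1526} \approx -1.0282$)
$\frac{m}{\left(C{\left(4 \right)} + d\right) - 1226} = \frac{8576}{\left(\left(-26 + 4^{2} - 136\right) - \frac{1569}{1526}\right) - 1226} = \frac{8576}{\left(\left(-26 + 16 - 136\right) - \frac{1569}{1526}\right) - 1226} = \frac{8576}{\left(-146 - \frac{1569}{1526}\right) - 1226} = \frac{8576}{- \frac{224365}{1526} - 1226} = \frac{8576}{- \frac{2095241}{1526}} = 8576 \left(- \frac{1526}{2095241}\right) = - \frac{13086976}{2095241}$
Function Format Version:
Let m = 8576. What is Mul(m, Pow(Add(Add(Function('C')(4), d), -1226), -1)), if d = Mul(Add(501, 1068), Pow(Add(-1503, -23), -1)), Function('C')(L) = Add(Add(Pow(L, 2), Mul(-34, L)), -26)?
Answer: Rational(-13086976, 2095241) ≈ -6.2460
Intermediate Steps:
Function('C')(L) = Add(-26, Pow(L, 2), Mul(-34, L))
d = Rational(-1569, 1526) (d = Mul(1569, Pow(-1526, -1)) = Mul(1569, Rational(-1, 1526)) = Rational(-1569, 1526) ≈ -1.0282)
Mul(m, Pow(Add(Add(Function('C')(4), d), -1226), -1)) = Mul(8576, Pow(Add(Add(Add(-26, Pow(4, 2), Mul(-34, 4)), Rational(-1569, 1526)), -1226), -1)) = Mul(8576, Pow(Add(Add(Add(-26, 16, -136), Rational(-1569, 1526)), -1226), -1)) = Mul(8576, Pow(Add(Add(-146, Rational(-1569, 1526)), -1226), -1)) = Mul(8576, Pow(Add(Rational(-224365, 1526), -1226), -1)) = Mul(8576, Pow(Rational(-2095241, 1526), -1)) = Mul(8576, Rational(-1526, 2095241)) = Rational(-13086976, 2095241)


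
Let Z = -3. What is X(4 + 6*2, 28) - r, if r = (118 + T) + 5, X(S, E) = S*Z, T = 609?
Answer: -780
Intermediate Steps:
X(S, E) = -3*S (X(S, E) = S*(-3) = -3*S)
r = 732 (r = (118 + 609) + 5 = 727 + 5 = 732)
X(4 + 6*2, 28) - r = -3*(4 + 6*2) - 1*732 = -3*(4 + 12) - 732 = -3*16 - 732 = -48 - 732 = -780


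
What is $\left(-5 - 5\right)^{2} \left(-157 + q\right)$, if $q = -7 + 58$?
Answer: $-10600$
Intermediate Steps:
$q = 51$
$\left(-5 - 5\right)^{2} \left(-157 + q\right) = \left(-5 - 5\right)^{2} \left(-157 + 51\right) = \left(-10\right)^{2} \left(-106\right) = 100 \left(-106\right) = -10600$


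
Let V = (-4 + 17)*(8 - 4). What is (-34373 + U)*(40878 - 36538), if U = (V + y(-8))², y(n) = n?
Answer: -140776580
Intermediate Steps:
V = 52 (V = 13*4 = 52)
U = 1936 (U = (52 - 8)² = 44² = 1936)
(-34373 + U)*(40878 - 36538) = (-34373 + 1936)*(40878 - 36538) = -32437*4340 = -140776580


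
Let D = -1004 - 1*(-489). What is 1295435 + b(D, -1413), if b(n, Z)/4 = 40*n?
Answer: 1213035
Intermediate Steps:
D = -515 (D = -1004 + 489 = -515)
b(n, Z) = 160*n (b(n, Z) = 4*(40*n) = 160*n)
1295435 + b(D, -1413) = 1295435 + 160*(-515) = 1295435 - 82400 = 1213035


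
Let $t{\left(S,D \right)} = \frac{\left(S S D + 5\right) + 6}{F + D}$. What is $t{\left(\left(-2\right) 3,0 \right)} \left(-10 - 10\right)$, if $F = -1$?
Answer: $220$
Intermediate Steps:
$t{\left(S,D \right)} = \frac{11 + D S^{2}}{-1 + D}$ ($t{\left(S,D \right)} = \frac{\left(S S D + 5\right) + 6}{-1 + D} = \frac{\left(S^{2} D + 5\right) + 6}{-1 + D} = \frac{\left(D S^{2} + 5\right) + 6}{-1 + D} = \frac{\left(5 + D S^{2}\right) + 6}{-1 + D} = \frac{11 + D S^{2}}{-1 + D}$)
$t{\left(\left(-2\right) 3,0 \right)} \left(-10 - 10\right) = \frac{11 + 0 \left(\left(-2\right) 3\right)^{2}}{-1 + 0} \left(-10 - 10\right) = \frac{11 + 0 \left(-6\right)^{2}}{-1} \left(-20\right) = - (11 + 0 \cdot 36) \left(-20\right) = - (11 + 0) \left(-20\right) = \left(-1\right) 11 \left(-20\right) = \left(-11\right) \left(-20\right) = 220$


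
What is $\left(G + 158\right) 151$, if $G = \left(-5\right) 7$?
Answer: $18573$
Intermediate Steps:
$G = -35$
$\left(G + 158\right) 151 = \left(-35 + 158\right) 151 = 123 \cdot 151 = 18573$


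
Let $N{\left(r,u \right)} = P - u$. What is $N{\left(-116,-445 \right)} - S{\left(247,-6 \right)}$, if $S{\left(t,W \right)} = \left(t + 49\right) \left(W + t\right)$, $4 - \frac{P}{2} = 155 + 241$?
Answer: $-71675$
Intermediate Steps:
$P = -784$ ($P = 8 - 2 \left(155 + 241\right) = 8 - 792 = -784$)
$N{\left(r,u \right)} = -784 - u$
$S{\left(t,W \right)} = \left(49 + t\right) \left(W + t\right)$
$N{\left(-116,-445 \right)} - S{\left(247,-6 \right)} = \left(-784 - -445\right) - \left(247^{2} + 49 \left(-6\right) + 49 \cdot 247 - 1482\right) = \left(-784 + 445\right) - \left(61009 - 294 + 12103 - 1482\right) = -339 - 71336 = -71675$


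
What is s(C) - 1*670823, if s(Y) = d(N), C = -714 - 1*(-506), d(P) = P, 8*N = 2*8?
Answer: -670821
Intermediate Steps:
N = 2 (N = (2*8)/8 = (⅛)*16 = 2)
C = -208 (C = -714 + 506 = -208)
s(Y) = 2
s(C) - 1*670823 = 2 - 1*670823 = 2 - 670823 = -670821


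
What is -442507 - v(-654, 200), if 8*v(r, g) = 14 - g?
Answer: -1769935/4 ≈ -4.4248e+5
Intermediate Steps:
v(r, g) = 7/4 - g/8 (v(r, g) = (14 - g)/8 = 7/4 - g/8)
-442507 - v(-654, 200) = -442507 - (7/4 - ⅛*200) = -442507 - (7/4 - 25) = -442507 - 1*(-93/4) = -442507 + 93/4 = -1769935/4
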